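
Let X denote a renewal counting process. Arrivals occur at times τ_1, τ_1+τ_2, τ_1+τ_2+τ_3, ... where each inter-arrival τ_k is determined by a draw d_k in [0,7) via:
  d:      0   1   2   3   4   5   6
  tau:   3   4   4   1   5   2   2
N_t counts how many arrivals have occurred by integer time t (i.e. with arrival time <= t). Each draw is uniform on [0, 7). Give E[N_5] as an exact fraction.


24466/16807

Inter-arrival values over d=0..6: [3, 4, 4, 1, 5, 2, 2]
Each d has probability 1/7, so the pmf of τ is: f(1) = 1/7, f(2) = 2/7, f(3) = 1/7, f(4) = 2/7, f(5) = 1/7
Renewal equation for m(n) = E[N_n]: condition on τ_1 = k (if k <= n, one arrival plus a fresh copy on the remaining n−k steps): m(n) = F(n) + Σ_{k<=n} f(k)·m(n−k), where F(n) = P(τ <= n) and m(0) = 0
m(1) = F(1) = 1/7
m(2) = F(2) + f(1)·m(1) = 3/7 + 1/7·1/7 = 22/49
m(3) = F(3) + f(1)·m(2) + f(2)·m(1) = 4/7 + 1/7·22/49 + 2/7·1/7 = 232/343
m(4) = F(4) + f(1)·m(3) + f(2)·m(2) + f(3)·m(1) = 6/7 + 1/7·232/343 + 2/7·22/49 + 1/7·1/7 = 2647/2401
m(5) = F(5) + f(1)·m(4) + f(2)·m(3) + f(3)·m(2) + f(4)·m(1) = 1 + 1/7·2647/2401 + 2/7·232/343 + 1/7·22/49 + 2/7·1/7 = 24466/16807
E[N_5] = m(5) = 24466/16807


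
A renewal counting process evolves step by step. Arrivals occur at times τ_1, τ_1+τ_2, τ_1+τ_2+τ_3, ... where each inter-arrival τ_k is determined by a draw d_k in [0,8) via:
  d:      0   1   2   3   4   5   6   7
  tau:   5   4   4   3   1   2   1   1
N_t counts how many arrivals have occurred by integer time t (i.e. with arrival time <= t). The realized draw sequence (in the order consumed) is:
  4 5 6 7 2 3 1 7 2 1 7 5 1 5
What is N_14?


6

draw d_1=4: τ_1=1, arrival time A_1=1
draw d_2=5: τ_2=2, arrival time A_2=3
draw d_3=6: τ_3=1, arrival time A_3=4
draw d_4=7: τ_4=1, arrival time A_4=5
draw d_5=2: τ_5=4, arrival time A_5=9
draw d_6=3: τ_6=3, arrival time A_6=12
draw d_7=1: τ_7=4, arrival time A_7=16
draw d_8=7: τ_8=1, arrival time A_8=17
draw d_9=2: τ_9=4, arrival time A_9=21
draw d_10=1: τ_10=4, arrival time A_10=25
draw d_11=7: τ_11=1, arrival time A_11=26
draw d_12=5: τ_12=2, arrival time A_12=28
draw d_13=1: τ_13=4, arrival time A_13=32
draw d_14=5: τ_14=2, arrival time A_14=34
N_t over t=0..14: 0:0 1:1 2:1 3:2 4:3 5:4 6:4 7:4 8:4 9:5 10:5 11:5 12:6 13:6 14:6


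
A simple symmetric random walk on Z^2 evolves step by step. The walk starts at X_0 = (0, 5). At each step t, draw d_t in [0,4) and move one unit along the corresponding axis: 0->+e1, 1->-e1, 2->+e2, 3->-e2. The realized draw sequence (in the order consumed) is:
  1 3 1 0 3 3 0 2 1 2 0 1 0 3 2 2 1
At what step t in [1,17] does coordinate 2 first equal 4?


t=0: X=(0, 5), d=1 → -e1, X_1=(-1, 5)
t=1: X=(-1, 5), d=3 → -e2, X_2=(-1, 4)
t=2: X=(-1, 4), d=1 → -e1, X_3=(-2, 4)
t=3: X=(-2, 4), d=0 → +e1, X_4=(-1, 4)
t=4: X=(-1, 4), d=3 → -e2, X_5=(-1, 3)
t=5: X=(-1, 3), d=3 → -e2, X_6=(-1, 2)
t=6: X=(-1, 2), d=0 → +e1, X_7=(0, 2)
t=7: X=(0, 2), d=2 → +e2, X_8=(0, 3)
t=8: X=(0, 3), d=1 → -e1, X_9=(-1, 3)
t=9: X=(-1, 3), d=2 → +e2, X_10=(-1, 4)
t=10: X=(-1, 4), d=0 → +e1, X_11=(0, 4)
t=11: X=(0, 4), d=1 → -e1, X_12=(-1, 4)
t=12: X=(-1, 4), d=0 → +e1, X_13=(0, 4)
t=13: X=(0, 4), d=3 → -e2, X_14=(0, 3)
t=14: X=(0, 3), d=2 → +e2, X_15=(0, 4)
t=15: X=(0, 4), d=2 → +e2, X_16=(0, 5)
t=16: X=(0, 5), d=1 → -e1, X_17=(-1, 5)

2


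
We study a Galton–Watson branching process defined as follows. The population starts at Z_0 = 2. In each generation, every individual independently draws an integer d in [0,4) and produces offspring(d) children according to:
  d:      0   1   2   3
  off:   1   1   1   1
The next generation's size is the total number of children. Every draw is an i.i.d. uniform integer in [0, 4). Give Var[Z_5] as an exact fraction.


Outcome values over d=0..3: [1, 1, 1, 1]
Σy = 4, Σy² = 4, M = 4
μ = 4/4 = 1,  σ² = 4/4 − (1)² = 0
V_0 = 0, E_0 = 2
V_1 = 0·E_0 + (1)²·V_0 = 0;  E_1 = 2
V_2 = 0·E_1 + (1)²·V_1 = 0;  E_2 = 2
V_3 = 0·E_2 + (1)²·V_2 = 0;  E_3 = 2
V_4 = 0·E_3 + (1)²·V_3 = 0;  E_4 = 2
V_5 = 0·E_4 + (1)²·V_4 = 0;  E_5 = 2

0


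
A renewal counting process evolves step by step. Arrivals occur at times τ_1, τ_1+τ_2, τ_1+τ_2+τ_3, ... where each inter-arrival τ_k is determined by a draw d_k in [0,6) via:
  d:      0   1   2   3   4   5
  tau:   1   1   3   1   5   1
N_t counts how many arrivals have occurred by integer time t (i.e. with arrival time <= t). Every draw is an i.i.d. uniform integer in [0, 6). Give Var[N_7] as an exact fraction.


Inter-arrival values over d=0..5: [1, 1, 3, 1, 5, 1]
Each d has probability 1/6, so the pmf of τ is: f(1) = 2/3, f(3) = 1/6, f(5) = 1/6
Let p_n(j) = P(N_n = j), with p_0 = [1]. Condition on τ_1: p_n(0) = P(τ > n), and for j >= 1, p_n(j) = Σ_{k<=n} f(k)·p_{n−k}(j−1)
p_1 = [1/3, 2/3]  (j = 0..1)
p_2 = [1/3, 2/9, 4/9]  (j = 0..2)
p_3 = [1/6, 7/18, 4/27, 8/27]  (j = 0..3)
p_4 = [1/6, 1/6, 10/27, 8/81, 16/81]  (j = 0..4)
p_5 = [0, 1/3, 4/27, 26/81, 16/243, 32/243]  (j = 0..5)
p_6 = [0, 1/12, 43/108, 10/81, 64/243, 32/729, 64/729]  (j = 0..6)
p_7 = [0, 1/12, 13/108, 65/162, 8/81, 152/729, 64/2187, 128/2187]  (j = 0..7)
E[N_7] = Σ j·p_7(j) = 31061/8748;  E[N_7²] = Σ j²·p_7(j) = 130259/8748
Var[N_7] = 130259/8748 − (31061/8748)² = 174720011/76527504

174720011/76527504


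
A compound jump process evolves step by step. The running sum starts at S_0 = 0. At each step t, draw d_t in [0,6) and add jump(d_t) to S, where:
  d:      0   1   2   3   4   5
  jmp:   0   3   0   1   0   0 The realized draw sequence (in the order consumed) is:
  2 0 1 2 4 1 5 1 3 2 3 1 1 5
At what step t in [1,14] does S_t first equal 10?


9

t=0: S=0, d=2, jump=0, S_1=0
t=1: S=0, d=0, jump=0, S_2=0
t=2: S=0, d=1, jump=3, S_3=3
t=3: S=3, d=2, jump=0, S_4=3
t=4: S=3, d=4, jump=0, S_5=3
t=5: S=3, d=1, jump=3, S_6=6
t=6: S=6, d=5, jump=0, S_7=6
t=7: S=6, d=1, jump=3, S_8=9
t=8: S=9, d=3, jump=1, S_9=10
t=9: S=10, d=2, jump=0, S_10=10
t=10: S=10, d=3, jump=1, S_11=11
t=11: S=11, d=1, jump=3, S_12=14
t=12: S=14, d=1, jump=3, S_13=17
t=13: S=17, d=5, jump=0, S_14=17


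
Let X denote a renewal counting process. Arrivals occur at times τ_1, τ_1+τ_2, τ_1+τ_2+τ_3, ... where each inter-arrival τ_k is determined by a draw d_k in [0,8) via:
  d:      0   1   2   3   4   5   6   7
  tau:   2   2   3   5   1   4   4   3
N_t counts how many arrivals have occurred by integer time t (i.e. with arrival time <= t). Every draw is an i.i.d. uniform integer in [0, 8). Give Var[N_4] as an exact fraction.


Inter-arrival values over d=0..7: [2, 2, 3, 5, 1, 4, 4, 3]
Each d has probability 1/8, so the pmf of τ is: f(1) = 1/8, f(2) = 1/4, f(3) = 1/4, f(4) = 1/4, f(5) = 1/8
Let p_n(j) = P(N_n = j), with p_0 = [1]. Condition on τ_1: p_n(0) = P(τ > n), and for j >= 1, p_n(j) = Σ_{k<=n} f(k)·p_{n−k}(j−1)
p_1 = [7/8, 1/8]  (j = 0..1)
p_2 = [5/8, 23/64, 1/64]  (j = 0..2)
p_3 = [3/8, 35/64, 39/512, 1/512]  (j = 0..3)
p_4 = [1/8, 43/64, 97/512, 55/4096, 1/4096]  (j = 0..4)
E[N_4] = Σ j·p_4(j) = 4473/4096;  E[N_4²] = Σ j²·p_4(j) = 6367/4096
Var[N_4] = 6367/4096 − (4473/4096)² = 6071503/16777216

6071503/16777216


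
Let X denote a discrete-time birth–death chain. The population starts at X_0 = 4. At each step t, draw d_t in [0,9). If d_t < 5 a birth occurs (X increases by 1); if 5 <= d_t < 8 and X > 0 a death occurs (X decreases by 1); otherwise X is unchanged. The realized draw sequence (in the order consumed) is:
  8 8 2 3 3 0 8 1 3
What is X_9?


t=0: X=4, d=8 → hold, X_1=4
t=1: X=4, d=8 → hold, X_2=4
t=2: X=4, d=2 → birth, X_3=5
t=3: X=5, d=3 → birth, X_4=6
t=4: X=6, d=3 → birth, X_5=7
t=5: X=7, d=0 → birth, X_6=8
t=6: X=8, d=8 → hold, X_7=8
t=7: X=8, d=1 → birth, X_8=9
t=8: X=9, d=3 → birth, X_9=10

10


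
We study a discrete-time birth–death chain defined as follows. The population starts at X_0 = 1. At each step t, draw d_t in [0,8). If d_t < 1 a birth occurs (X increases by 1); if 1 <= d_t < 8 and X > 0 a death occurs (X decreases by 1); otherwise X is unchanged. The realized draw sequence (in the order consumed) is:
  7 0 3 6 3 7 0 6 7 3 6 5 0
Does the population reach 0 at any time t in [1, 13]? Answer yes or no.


yes

t=0: X=1, d=7 → death, X_1=0
t=1: X=0, d=0 → birth, X_2=1
t=2: X=1, d=3 → death, X_3=0
t=3: X=0, d=6 → hold, X_4=0
t=4: X=0, d=3 → hold, X_5=0
t=5: X=0, d=7 → hold, X_6=0
t=6: X=0, d=0 → birth, X_7=1
t=7: X=1, d=6 → death, X_8=0
t=8: X=0, d=7 → hold, X_9=0
t=9: X=0, d=3 → hold, X_10=0
t=10: X=0, d=6 → hold, X_11=0
t=11: X=0, d=5 → hold, X_12=0
t=12: X=0, d=0 → birth, X_13=1


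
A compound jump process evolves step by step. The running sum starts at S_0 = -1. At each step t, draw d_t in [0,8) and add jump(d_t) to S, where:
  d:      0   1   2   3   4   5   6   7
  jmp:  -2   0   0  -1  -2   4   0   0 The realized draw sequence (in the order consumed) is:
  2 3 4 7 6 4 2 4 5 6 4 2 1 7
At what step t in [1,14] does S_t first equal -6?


6

t=0: S=-1, d=2, jump=0, S_1=-1
t=1: S=-1, d=3, jump=-1, S_2=-2
t=2: S=-2, d=4, jump=-2, S_3=-4
t=3: S=-4, d=7, jump=0, S_4=-4
t=4: S=-4, d=6, jump=0, S_5=-4
t=5: S=-4, d=4, jump=-2, S_6=-6
t=6: S=-6, d=2, jump=0, S_7=-6
t=7: S=-6, d=4, jump=-2, S_8=-8
t=8: S=-8, d=5, jump=4, S_9=-4
t=9: S=-4, d=6, jump=0, S_10=-4
t=10: S=-4, d=4, jump=-2, S_11=-6
t=11: S=-6, d=2, jump=0, S_12=-6
t=12: S=-6, d=1, jump=0, S_13=-6
t=13: S=-6, d=7, jump=0, S_14=-6


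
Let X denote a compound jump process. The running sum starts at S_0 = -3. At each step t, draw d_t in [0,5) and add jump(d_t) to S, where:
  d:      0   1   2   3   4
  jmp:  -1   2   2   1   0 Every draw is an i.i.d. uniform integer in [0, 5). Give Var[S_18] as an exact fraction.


612/25

Outcome values over d=0..4: [-1, 2, 2, 1, 0]
Σy = 4, Σy² = 10, M = 5
μ = 4/5 = 4/5,  σ² = 10/5 − (4/5)² = 34/25
Independent increments: Var[S_18] = 18·σ² = 18·(34/25) = 612/25


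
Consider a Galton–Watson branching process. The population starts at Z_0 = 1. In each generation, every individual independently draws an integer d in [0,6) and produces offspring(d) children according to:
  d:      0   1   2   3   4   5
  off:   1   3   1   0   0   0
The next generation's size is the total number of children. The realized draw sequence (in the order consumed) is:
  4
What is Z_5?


gen 0: Z_0=1, draws=[4], offspring=[0], Z_1=0
gen 1: Z_1=0, draws=[], offspring=[], Z_2=0
gen 2: Z_2=0, draws=[], offspring=[], Z_3=0
gen 3: Z_3=0, draws=[], offspring=[], Z_4=0
gen 4: Z_4=0, draws=[], offspring=[], Z_5=0

0


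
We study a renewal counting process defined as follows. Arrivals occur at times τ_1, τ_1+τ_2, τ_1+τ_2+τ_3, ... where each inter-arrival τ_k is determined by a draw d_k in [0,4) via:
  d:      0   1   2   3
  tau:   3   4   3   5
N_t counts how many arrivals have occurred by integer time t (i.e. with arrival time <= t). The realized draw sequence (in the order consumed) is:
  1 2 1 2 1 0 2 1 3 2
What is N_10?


2

draw d_1=1: τ_1=4, arrival time A_1=4
draw d_2=2: τ_2=3, arrival time A_2=7
draw d_3=1: τ_3=4, arrival time A_3=11
draw d_4=2: τ_4=3, arrival time A_4=14
draw d_5=1: τ_5=4, arrival time A_5=18
draw d_6=0: τ_6=3, arrival time A_6=21
draw d_7=2: τ_7=3, arrival time A_7=24
draw d_8=1: τ_8=4, arrival time A_8=28
draw d_9=3: τ_9=5, arrival time A_9=33
draw d_10=2: τ_10=3, arrival time A_10=36
N_t over t=0..10: 0:0 1:0 2:0 3:0 4:1 5:1 6:1 7:2 8:2 9:2 10:2


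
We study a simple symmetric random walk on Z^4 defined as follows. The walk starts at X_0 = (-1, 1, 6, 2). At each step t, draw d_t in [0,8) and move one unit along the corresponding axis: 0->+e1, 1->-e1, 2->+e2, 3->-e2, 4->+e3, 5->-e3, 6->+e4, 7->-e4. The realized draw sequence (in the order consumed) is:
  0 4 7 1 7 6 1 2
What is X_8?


(-2, 2, 7, 1)

t=0: X=(-1, 1, 6, 2), d=0 → +e1, X_1=(0, 1, 6, 2)
t=1: X=(0, 1, 6, 2), d=4 → +e3, X_2=(0, 1, 7, 2)
t=2: X=(0, 1, 7, 2), d=7 → -e4, X_3=(0, 1, 7, 1)
t=3: X=(0, 1, 7, 1), d=1 → -e1, X_4=(-1, 1, 7, 1)
t=4: X=(-1, 1, 7, 1), d=7 → -e4, X_5=(-1, 1, 7, 0)
t=5: X=(-1, 1, 7, 0), d=6 → +e4, X_6=(-1, 1, 7, 1)
t=6: X=(-1, 1, 7, 1), d=1 → -e1, X_7=(-2, 1, 7, 1)
t=7: X=(-2, 1, 7, 1), d=2 → +e2, X_8=(-2, 2, 7, 1)


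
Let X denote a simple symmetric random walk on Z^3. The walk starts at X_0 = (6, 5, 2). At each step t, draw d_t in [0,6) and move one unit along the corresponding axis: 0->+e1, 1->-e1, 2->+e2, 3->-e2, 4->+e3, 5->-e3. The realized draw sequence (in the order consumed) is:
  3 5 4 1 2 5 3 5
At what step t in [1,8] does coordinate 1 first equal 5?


t=0: X=(6, 5, 2), d=3 → -e2, X_1=(6, 4, 2)
t=1: X=(6, 4, 2), d=5 → -e3, X_2=(6, 4, 1)
t=2: X=(6, 4, 1), d=4 → +e3, X_3=(6, 4, 2)
t=3: X=(6, 4, 2), d=1 → -e1, X_4=(5, 4, 2)
t=4: X=(5, 4, 2), d=2 → +e2, X_5=(5, 5, 2)
t=5: X=(5, 5, 2), d=5 → -e3, X_6=(5, 5, 1)
t=6: X=(5, 5, 1), d=3 → -e2, X_7=(5, 4, 1)
t=7: X=(5, 4, 1), d=5 → -e3, X_8=(5, 4, 0)

4


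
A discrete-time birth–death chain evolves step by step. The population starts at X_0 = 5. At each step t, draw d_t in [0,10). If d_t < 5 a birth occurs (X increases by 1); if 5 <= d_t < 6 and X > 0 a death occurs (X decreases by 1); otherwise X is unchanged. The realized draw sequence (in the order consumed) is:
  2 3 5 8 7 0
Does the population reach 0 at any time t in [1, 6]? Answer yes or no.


no

t=0: X=5, d=2 → birth, X_1=6
t=1: X=6, d=3 → birth, X_2=7
t=2: X=7, d=5 → death, X_3=6
t=3: X=6, d=8 → hold, X_4=6
t=4: X=6, d=7 → hold, X_5=6
t=5: X=6, d=0 → birth, X_6=7


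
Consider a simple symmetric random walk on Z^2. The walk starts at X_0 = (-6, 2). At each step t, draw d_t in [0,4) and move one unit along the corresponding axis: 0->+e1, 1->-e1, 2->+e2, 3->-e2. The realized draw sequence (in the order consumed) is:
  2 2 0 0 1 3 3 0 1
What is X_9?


(-5, 2)

t=0: X=(-6, 2), d=2 → +e2, X_1=(-6, 3)
t=1: X=(-6, 3), d=2 → +e2, X_2=(-6, 4)
t=2: X=(-6, 4), d=0 → +e1, X_3=(-5, 4)
t=3: X=(-5, 4), d=0 → +e1, X_4=(-4, 4)
t=4: X=(-4, 4), d=1 → -e1, X_5=(-5, 4)
t=5: X=(-5, 4), d=3 → -e2, X_6=(-5, 3)
t=6: X=(-5, 3), d=3 → -e2, X_7=(-5, 2)
t=7: X=(-5, 2), d=0 → +e1, X_8=(-4, 2)
t=8: X=(-4, 2), d=1 → -e1, X_9=(-5, 2)


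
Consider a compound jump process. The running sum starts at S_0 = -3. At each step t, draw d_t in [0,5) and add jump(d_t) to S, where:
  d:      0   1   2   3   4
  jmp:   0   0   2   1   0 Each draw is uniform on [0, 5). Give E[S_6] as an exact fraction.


Outcome values over d=0..4: [0, 0, 2, 1, 0]
Σy = 3, Σy² = 5, M = 5
μ = 3/5 = 3/5,  σ² = 5/5 − (3/5)² = 16/25
E[S_6] = -3 + 6·(3/5) = 3/5

3/5


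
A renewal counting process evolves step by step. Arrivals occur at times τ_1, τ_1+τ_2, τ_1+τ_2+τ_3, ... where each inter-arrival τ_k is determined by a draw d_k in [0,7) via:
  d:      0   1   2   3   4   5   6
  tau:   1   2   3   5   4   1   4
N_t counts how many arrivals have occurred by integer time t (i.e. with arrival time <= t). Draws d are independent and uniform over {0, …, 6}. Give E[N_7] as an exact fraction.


1842409/823543

Inter-arrival values over d=0..6: [1, 2, 3, 5, 4, 1, 4]
Each d has probability 1/7, so the pmf of τ is: f(1) = 2/7, f(2) = 1/7, f(3) = 1/7, f(4) = 2/7, f(5) = 1/7
Renewal equation for m(n) = E[N_n]: condition on τ_1 = k (if k <= n, one arrival plus a fresh copy on the remaining n−k steps): m(n) = F(n) + Σ_{k<=n} f(k)·m(n−k), where F(n) = P(τ <= n) and m(0) = 0
m(1) = F(1) = 2/7
m(2) = F(2) + f(1)·m(1) = 3/7 + 2/7·2/7 = 25/49
m(3) = F(3) + f(1)·m(2) + f(2)·m(1) = 4/7 + 2/7·25/49 + 1/7·2/7 = 260/343
m(4) = F(4) + f(1)·m(3) + f(2)·m(2) + f(3)·m(1) = 6/7 + 2/7·260/343 + 1/7·25/49 + 1/7·2/7 = 2851/2401
m(5) = F(5) + f(1)·m(4) + f(2)·m(3) + f(3)·m(2) + f(4)·m(1) = 1 + 2/7·2851/2401 + 1/7·260/343 + 1/7·25/49 + 2/7·2/7 = 26926/16807
m(6) = F(6) + f(1)·m(5) + f(2)·m(4) + f(3)·m(3) + f(4)·m(2) + f(5)·m(1) = 1 + 2/7·26926/16807 + 1/7·2851/2401 + 1/7·260/343 + 2/7·25/49 + 1/7·2/7 = 226150/117649
m(7) = F(7) + f(1)·m(6) + f(2)·m(5) + f(3)·m(4) + f(4)·m(3) + f(5)·m(2) = 1 + 2/7·226150/117649 + 1/7·26926/16807 + 1/7·2851/2401 + 2/7·260/343 + 1/7·25/49 = 1842409/823543
E[N_7] = m(7) = 1842409/823543


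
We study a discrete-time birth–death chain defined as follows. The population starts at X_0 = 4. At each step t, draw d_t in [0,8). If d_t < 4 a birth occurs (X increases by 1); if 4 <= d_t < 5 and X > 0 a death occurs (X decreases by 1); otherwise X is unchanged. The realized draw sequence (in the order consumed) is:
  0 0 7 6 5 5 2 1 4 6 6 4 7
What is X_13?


t=0: X=4, d=0 → birth, X_1=5
t=1: X=5, d=0 → birth, X_2=6
t=2: X=6, d=7 → hold, X_3=6
t=3: X=6, d=6 → hold, X_4=6
t=4: X=6, d=5 → hold, X_5=6
t=5: X=6, d=5 → hold, X_6=6
t=6: X=6, d=2 → birth, X_7=7
t=7: X=7, d=1 → birth, X_8=8
t=8: X=8, d=4 → death, X_9=7
t=9: X=7, d=6 → hold, X_10=7
t=10: X=7, d=6 → hold, X_11=7
t=11: X=7, d=4 → death, X_12=6
t=12: X=6, d=7 → hold, X_13=6

6


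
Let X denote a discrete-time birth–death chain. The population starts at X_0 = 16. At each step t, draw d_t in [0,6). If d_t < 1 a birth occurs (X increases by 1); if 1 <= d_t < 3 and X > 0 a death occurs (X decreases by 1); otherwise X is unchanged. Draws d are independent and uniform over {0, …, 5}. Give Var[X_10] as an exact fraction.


85/18

X can drop by at most 1 per step and X_0 = 16 > T = 10, so X_t >= 16 − t >= 6 > 0 for every t <= 10: the floor at 0 (the 'and X > 0' condition) never binds. Hence X_10 = X_0 + Σ_{t<10} Y_t with i.i.d. increments Y_t = y(d_t) ∈ {+1, −1, 0}.
Outcome values over d=0..5: [1, -1, -1, 0, 0, 0]
Σy = -1, Σy² = 3, M = 6
μ = -1/6 = -1/6,  σ² = 3/6 − (-1/6)² = 17/36
Independent increments: Var[X_10] = 10·σ² = 10·(17/36) = 85/18


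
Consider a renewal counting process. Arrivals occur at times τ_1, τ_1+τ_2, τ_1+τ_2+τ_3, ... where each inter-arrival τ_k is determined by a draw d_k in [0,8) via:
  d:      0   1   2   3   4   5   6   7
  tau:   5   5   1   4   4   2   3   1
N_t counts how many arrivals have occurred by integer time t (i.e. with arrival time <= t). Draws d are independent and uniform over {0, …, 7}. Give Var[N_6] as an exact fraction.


10239647/16777216

Inter-arrival values over d=0..7: [5, 5, 1, 4, 4, 2, 3, 1]
Each d has probability 1/8, so the pmf of τ is: f(1) = 1/4, f(2) = 1/8, f(3) = 1/8, f(4) = 1/4, f(5) = 1/4
Let p_n(j) = P(N_n = j), with p_0 = [1]. Condition on τ_1: p_n(0) = P(τ > n), and for j >= 1, p_n(j) = Σ_{k<=n} f(k)·p_{n−k}(j−1)
p_1 = [3/4, 1/4]  (j = 0..1)
p_2 = [5/8, 5/16, 1/16]  (j = 0..2)
p_3 = [1/2, 3/8, 7/64, 1/64]  (j = 0..3)
p_4 = [1/4, 35/64, 21/128, 9/256, 1/256]  (j = 0..4)
p_5 = [0, 41/64, 73/256, 1/16, 11/1024, 1/1024]  (j = 0..5)
p_6 = [0, 7/16, 213/512, 31/256, 45/2048, 13/4096, 1/4096]  (j = 0..6)
E[N_6] = Σ j·p_6(j) = 7119/4096;  E[N_6²] = Σ j²·p_6(j) = 14873/4096
Var[N_6] = 14873/4096 − (7119/4096)² = 10239647/16777216


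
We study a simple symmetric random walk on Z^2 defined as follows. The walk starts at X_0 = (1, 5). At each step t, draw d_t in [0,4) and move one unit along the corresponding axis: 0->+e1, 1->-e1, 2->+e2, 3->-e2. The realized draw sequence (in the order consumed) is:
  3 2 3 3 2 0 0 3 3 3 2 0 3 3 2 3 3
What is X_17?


t=0: X=(1, 5), d=3 → -e2, X_1=(1, 4)
t=1: X=(1, 4), d=2 → +e2, X_2=(1, 5)
t=2: X=(1, 5), d=3 → -e2, X_3=(1, 4)
t=3: X=(1, 4), d=3 → -e2, X_4=(1, 3)
t=4: X=(1, 3), d=2 → +e2, X_5=(1, 4)
t=5: X=(1, 4), d=0 → +e1, X_6=(2, 4)
t=6: X=(2, 4), d=0 → +e1, X_7=(3, 4)
t=7: X=(3, 4), d=3 → -e2, X_8=(3, 3)
t=8: X=(3, 3), d=3 → -e2, X_9=(3, 2)
t=9: X=(3, 2), d=3 → -e2, X_10=(3, 1)
t=10: X=(3, 1), d=2 → +e2, X_11=(3, 2)
t=11: X=(3, 2), d=0 → +e1, X_12=(4, 2)
t=12: X=(4, 2), d=3 → -e2, X_13=(4, 1)
t=13: X=(4, 1), d=3 → -e2, X_14=(4, 0)
t=14: X=(4, 0), d=2 → +e2, X_15=(4, 1)
t=15: X=(4, 1), d=3 → -e2, X_16=(4, 0)
t=16: X=(4, 0), d=3 → -e2, X_17=(4, -1)

(4, -1)


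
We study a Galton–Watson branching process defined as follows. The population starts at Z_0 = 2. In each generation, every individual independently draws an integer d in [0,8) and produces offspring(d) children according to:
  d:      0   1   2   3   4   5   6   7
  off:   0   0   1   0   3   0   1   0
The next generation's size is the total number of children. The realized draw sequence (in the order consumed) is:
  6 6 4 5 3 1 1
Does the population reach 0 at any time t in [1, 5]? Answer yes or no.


yes

gen 0: Z_0=2, draws=[6, 6], offspring=[1, 1], Z_1=2
gen 1: Z_1=2, draws=[4, 5], offspring=[3, 0], Z_2=3
gen 2: Z_2=3, draws=[3, 1, 1], offspring=[0, 0, 0], Z_3=0
gen 3: Z_3=0, draws=[], offspring=[], Z_4=0
gen 4: Z_4=0, draws=[], offspring=[], Z_5=0


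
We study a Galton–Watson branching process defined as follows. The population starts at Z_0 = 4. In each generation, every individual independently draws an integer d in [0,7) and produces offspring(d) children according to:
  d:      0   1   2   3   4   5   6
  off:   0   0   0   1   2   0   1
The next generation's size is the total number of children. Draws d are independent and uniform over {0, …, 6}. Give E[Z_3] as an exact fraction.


256/343

Outcome values over d=0..6: [0, 0, 0, 1, 2, 0, 1]
Σy = 4, Σy² = 6, M = 7
μ = 4/7 = 4/7,  σ² = 6/7 − (4/7)² = 26/49
E[Z_0] = 4
E[Z_1] = 4/7·E[Z_0] = 16/7
E[Z_2] = 4/7·E[Z_1] = 64/49
E[Z_3] = 4/7·E[Z_2] = 256/343


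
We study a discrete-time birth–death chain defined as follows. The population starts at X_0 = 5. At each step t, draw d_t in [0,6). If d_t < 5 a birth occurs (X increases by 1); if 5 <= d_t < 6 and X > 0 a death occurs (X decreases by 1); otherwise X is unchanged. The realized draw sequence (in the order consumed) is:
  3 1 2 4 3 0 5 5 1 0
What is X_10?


11

t=0: X=5, d=3 → birth, X_1=6
t=1: X=6, d=1 → birth, X_2=7
t=2: X=7, d=2 → birth, X_3=8
t=3: X=8, d=4 → birth, X_4=9
t=4: X=9, d=3 → birth, X_5=10
t=5: X=10, d=0 → birth, X_6=11
t=6: X=11, d=5 → death, X_7=10
t=7: X=10, d=5 → death, X_8=9
t=8: X=9, d=1 → birth, X_9=10
t=9: X=10, d=0 → birth, X_10=11


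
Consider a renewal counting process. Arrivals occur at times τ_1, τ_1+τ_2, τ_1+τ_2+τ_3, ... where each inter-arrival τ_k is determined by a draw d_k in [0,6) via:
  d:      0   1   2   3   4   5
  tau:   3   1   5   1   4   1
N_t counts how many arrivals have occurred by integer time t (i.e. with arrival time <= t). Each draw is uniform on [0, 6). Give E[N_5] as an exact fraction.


185/96

Inter-arrival values over d=0..5: [3, 1, 5, 1, 4, 1]
Each d has probability 1/6, so the pmf of τ is: f(1) = 1/2, f(3) = 1/6, f(4) = 1/6, f(5) = 1/6
Renewal equation for m(n) = E[N_n]: condition on τ_1 = k (if k <= n, one arrival plus a fresh copy on the remaining n−k steps): m(n) = F(n) + Σ_{k<=n} f(k)·m(n−k), where F(n) = P(τ <= n) and m(0) = 0
m(1) = F(1) = 1/2
m(2) = F(2) + f(1)·m(1) = 1/2 + 1/2·1/2 = 3/4
m(3) = F(3) + f(1)·m(2) = 2/3 + 1/2·3/4 = 25/24
m(4) = F(4) + f(1)·m(3) + f(3)·m(1) = 5/6 + 1/2·25/24 + 1/6·1/2 = 23/16
m(5) = F(5) + f(1)·m(4) + f(3)·m(2) + f(4)·m(1) = 1 + 1/2·23/16 + 1/6·3/4 + 1/6·1/2 = 185/96
E[N_5] = m(5) = 185/96


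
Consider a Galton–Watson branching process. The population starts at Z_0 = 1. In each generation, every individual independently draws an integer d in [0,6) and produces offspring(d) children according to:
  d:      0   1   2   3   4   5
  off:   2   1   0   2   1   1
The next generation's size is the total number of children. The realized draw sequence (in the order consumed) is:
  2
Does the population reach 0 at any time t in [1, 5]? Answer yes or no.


gen 0: Z_0=1, draws=[2], offspring=[0], Z_1=0
gen 1: Z_1=0, draws=[], offspring=[], Z_2=0
gen 2: Z_2=0, draws=[], offspring=[], Z_3=0
gen 3: Z_3=0, draws=[], offspring=[], Z_4=0
gen 4: Z_4=0, draws=[], offspring=[], Z_5=0

yes


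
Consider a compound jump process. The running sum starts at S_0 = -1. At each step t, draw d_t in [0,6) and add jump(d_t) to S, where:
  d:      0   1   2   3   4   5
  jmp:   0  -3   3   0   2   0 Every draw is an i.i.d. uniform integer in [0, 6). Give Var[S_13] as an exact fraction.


416/9

Outcome values over d=0..5: [0, -3, 3, 0, 2, 0]
Σy = 2, Σy² = 22, M = 6
μ = 2/6 = 1/3,  σ² = 22/6 − (1/3)² = 32/9
Independent increments: Var[S_13] = 13·σ² = 13·(32/9) = 416/9


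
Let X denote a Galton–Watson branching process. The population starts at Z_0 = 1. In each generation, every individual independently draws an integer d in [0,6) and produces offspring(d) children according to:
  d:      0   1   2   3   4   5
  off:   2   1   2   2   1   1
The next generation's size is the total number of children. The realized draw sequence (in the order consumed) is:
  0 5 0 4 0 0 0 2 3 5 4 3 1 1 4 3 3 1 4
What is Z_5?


gen 0: Z_0=1, draws=[0], offspring=[2], Z_1=2
gen 1: Z_1=2, draws=[5, 0], offspring=[1, 2], Z_2=3
gen 2: Z_2=3, draws=[4, 0, 0], offspring=[1, 2, 2], Z_3=5
gen 3: Z_3=5, draws=[0, 2, 3, 5, 4], offspring=[2, 2, 2, 1, 1], Z_4=8
gen 4: Z_4=8, draws=[3, 1, 1, 4, 3, 3, 1, 4], offspring=[2, 1, 1, 1, 2, 2, 1, 1], Z_5=11

11


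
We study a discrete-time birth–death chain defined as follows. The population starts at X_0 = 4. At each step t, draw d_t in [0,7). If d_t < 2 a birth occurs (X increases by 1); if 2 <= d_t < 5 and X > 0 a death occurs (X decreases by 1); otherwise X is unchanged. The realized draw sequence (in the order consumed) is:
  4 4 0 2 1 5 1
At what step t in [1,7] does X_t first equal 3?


t=0: X=4, d=4 → death, X_1=3
t=1: X=3, d=4 → death, X_2=2
t=2: X=2, d=0 → birth, X_3=3
t=3: X=3, d=2 → death, X_4=2
t=4: X=2, d=1 → birth, X_5=3
t=5: X=3, d=5 → hold, X_6=3
t=6: X=3, d=1 → birth, X_7=4

1


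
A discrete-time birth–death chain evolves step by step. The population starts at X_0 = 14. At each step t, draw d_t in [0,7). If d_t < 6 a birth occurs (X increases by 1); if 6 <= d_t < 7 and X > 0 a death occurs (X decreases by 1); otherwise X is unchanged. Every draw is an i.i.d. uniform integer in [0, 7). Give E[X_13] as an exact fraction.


163/7

X can drop by at most 1 per step and X_0 = 14 > T = 13, so X_t >= 14 − t >= 1 > 0 for every t <= 13: the floor at 0 (the 'and X > 0' condition) never binds. Hence X_13 = X_0 + Σ_{t<13} Y_t with i.i.d. increments Y_t = y(d_t) ∈ {+1, −1, 0}.
Outcome values over d=0..6: [1, 1, 1, 1, 1, 1, -1]
Σy = 5, Σy² = 7, M = 7
μ = 5/7 = 5/7,  σ² = 7/7 − (5/7)² = 24/49
E[X_13] = 14 + 13·(5/7) = 163/7


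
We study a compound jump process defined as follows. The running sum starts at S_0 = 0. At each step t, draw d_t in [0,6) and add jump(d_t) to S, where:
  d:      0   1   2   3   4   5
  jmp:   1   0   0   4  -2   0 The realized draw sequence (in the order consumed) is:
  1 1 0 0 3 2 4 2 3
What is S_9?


t=0: S=0, d=1, jump=0, S_1=0
t=1: S=0, d=1, jump=0, S_2=0
t=2: S=0, d=0, jump=1, S_3=1
t=3: S=1, d=0, jump=1, S_4=2
t=4: S=2, d=3, jump=4, S_5=6
t=5: S=6, d=2, jump=0, S_6=6
t=6: S=6, d=4, jump=-2, S_7=4
t=7: S=4, d=2, jump=0, S_8=4
t=8: S=4, d=3, jump=4, S_9=8

8


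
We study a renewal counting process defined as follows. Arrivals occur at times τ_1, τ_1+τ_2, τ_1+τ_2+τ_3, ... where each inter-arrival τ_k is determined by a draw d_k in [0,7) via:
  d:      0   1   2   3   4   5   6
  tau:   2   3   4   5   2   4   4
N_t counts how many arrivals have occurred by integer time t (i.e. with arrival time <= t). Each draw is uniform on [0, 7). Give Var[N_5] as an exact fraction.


328/2401

Inter-arrival values over d=0..6: [2, 3, 4, 5, 2, 4, 4]
Each d has probability 1/7, so the pmf of τ is: f(2) = 2/7, f(3) = 1/7, f(4) = 3/7, f(5) = 1/7
Let p_n(j) = P(N_n = j), with p_0 = [1]. Condition on τ_1: p_n(0) = P(τ > n), and for j >= 1, p_n(j) = Σ_{k<=n} f(k)·p_{n−k}(j−1)
p_1 = [1]  (j = 0)
p_2 = [5/7, 2/7]  (j = 0..1)
p_3 = [4/7, 3/7]  (j = 0..1)
p_4 = [1/7, 38/49, 4/49]  (j = 0..2)
p_5 = [0, 41/49, 8/49]  (j = 0..2)
E[N_5] = Σ j·p_5(j) = 57/49;  E[N_5²] = Σ j²·p_5(j) = 73/49
Var[N_5] = 73/49 − (57/49)² = 328/2401


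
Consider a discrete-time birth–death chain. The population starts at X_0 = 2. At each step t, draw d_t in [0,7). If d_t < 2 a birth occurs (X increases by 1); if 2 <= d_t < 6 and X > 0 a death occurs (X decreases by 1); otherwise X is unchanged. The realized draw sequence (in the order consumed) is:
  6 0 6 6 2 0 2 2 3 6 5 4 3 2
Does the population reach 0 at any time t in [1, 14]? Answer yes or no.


t=0: X=2, d=6 → hold, X_1=2
t=1: X=2, d=0 → birth, X_2=3
t=2: X=3, d=6 → hold, X_3=3
t=3: X=3, d=6 → hold, X_4=3
t=4: X=3, d=2 → death, X_5=2
t=5: X=2, d=0 → birth, X_6=3
t=6: X=3, d=2 → death, X_7=2
t=7: X=2, d=2 → death, X_8=1
t=8: X=1, d=3 → death, X_9=0
t=9: X=0, d=6 → hold, X_10=0
t=10: X=0, d=5 → hold, X_11=0
t=11: X=0, d=4 → hold, X_12=0
t=12: X=0, d=3 → hold, X_13=0
t=13: X=0, d=2 → hold, X_14=0

yes


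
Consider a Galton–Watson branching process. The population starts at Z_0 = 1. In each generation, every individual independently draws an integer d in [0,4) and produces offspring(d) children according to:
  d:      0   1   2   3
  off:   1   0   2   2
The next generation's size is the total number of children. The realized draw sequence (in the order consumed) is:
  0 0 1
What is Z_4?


gen 0: Z_0=1, draws=[0], offspring=[1], Z_1=1
gen 1: Z_1=1, draws=[0], offspring=[1], Z_2=1
gen 2: Z_2=1, draws=[1], offspring=[0], Z_3=0
gen 3: Z_3=0, draws=[], offspring=[], Z_4=0

0


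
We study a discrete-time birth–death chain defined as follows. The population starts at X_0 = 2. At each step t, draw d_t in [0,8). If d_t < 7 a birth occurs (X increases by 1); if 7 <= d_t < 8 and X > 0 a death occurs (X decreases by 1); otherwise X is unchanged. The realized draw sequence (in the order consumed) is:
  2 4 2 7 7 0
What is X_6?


4

t=0: X=2, d=2 → birth, X_1=3
t=1: X=3, d=4 → birth, X_2=4
t=2: X=4, d=2 → birth, X_3=5
t=3: X=5, d=7 → death, X_4=4
t=4: X=4, d=7 → death, X_5=3
t=5: X=3, d=0 → birth, X_6=4


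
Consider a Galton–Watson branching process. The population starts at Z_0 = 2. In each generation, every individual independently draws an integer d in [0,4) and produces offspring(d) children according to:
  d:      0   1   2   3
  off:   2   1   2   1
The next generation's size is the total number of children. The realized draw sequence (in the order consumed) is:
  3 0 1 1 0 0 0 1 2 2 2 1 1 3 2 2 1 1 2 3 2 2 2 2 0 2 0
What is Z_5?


19

gen 0: Z_0=2, draws=[3, 0], offspring=[1, 2], Z_1=3
gen 1: Z_1=3, draws=[1, 1, 0], offspring=[1, 1, 2], Z_2=4
gen 2: Z_2=4, draws=[0, 0, 1, 2], offspring=[2, 2, 1, 2], Z_3=7
gen 3: Z_3=7, draws=[2, 2, 1, 1, 3, 2, 2], offspring=[2, 2, 1, 1, 1, 2, 2], Z_4=11
gen 4: Z_4=11, draws=[1, 1, 2, 3, 2, 2, 2, 2, 0, 2, 0], offspring=[1, 1, 2, 1, 2, 2, 2, 2, 2, 2, 2], Z_5=19


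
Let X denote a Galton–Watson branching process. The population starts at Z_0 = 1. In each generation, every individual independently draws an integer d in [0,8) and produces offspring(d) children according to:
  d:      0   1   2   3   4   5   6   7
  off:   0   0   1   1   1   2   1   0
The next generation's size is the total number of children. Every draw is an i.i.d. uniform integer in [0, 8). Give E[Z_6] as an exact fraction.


Outcome values over d=0..7: [0, 0, 1, 1, 1, 2, 1, 0]
Σy = 6, Σy² = 8, M = 8
μ = 6/8 = 3/4,  σ² = 8/8 − (3/4)² = 7/16
E[Z_0] = 1
E[Z_1] = 3/4·E[Z_0] = 3/4
E[Z_2] = 3/4·E[Z_1] = 9/16
E[Z_3] = 3/4·E[Z_2] = 27/64
E[Z_4] = 3/4·E[Z_3] = 81/256
E[Z_5] = 3/4·E[Z_4] = 243/1024
E[Z_6] = 3/4·E[Z_5] = 729/4096

729/4096


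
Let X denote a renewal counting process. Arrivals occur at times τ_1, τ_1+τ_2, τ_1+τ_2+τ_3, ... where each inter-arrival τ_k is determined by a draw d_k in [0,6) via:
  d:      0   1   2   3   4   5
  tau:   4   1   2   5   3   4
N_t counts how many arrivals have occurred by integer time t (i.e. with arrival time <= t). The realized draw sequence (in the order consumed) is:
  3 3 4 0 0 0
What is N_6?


draw d_1=3: τ_1=5, arrival time A_1=5
draw d_2=3: τ_2=5, arrival time A_2=10
draw d_3=4: τ_3=3, arrival time A_3=13
draw d_4=0: τ_4=4, arrival time A_4=17
draw d_5=0: τ_5=4, arrival time A_5=21
draw d_6=0: τ_6=4, arrival time A_6=25
N_t over t=0..6: 0:0 1:0 2:0 3:0 4:0 5:1 6:1

1


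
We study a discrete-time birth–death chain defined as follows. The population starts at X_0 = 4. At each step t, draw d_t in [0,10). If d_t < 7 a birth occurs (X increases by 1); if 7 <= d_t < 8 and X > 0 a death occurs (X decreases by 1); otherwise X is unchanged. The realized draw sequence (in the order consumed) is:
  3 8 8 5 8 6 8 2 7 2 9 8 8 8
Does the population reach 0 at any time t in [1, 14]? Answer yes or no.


no

t=0: X=4, d=3 → birth, X_1=5
t=1: X=5, d=8 → hold, X_2=5
t=2: X=5, d=8 → hold, X_3=5
t=3: X=5, d=5 → birth, X_4=6
t=4: X=6, d=8 → hold, X_5=6
t=5: X=6, d=6 → birth, X_6=7
t=6: X=7, d=8 → hold, X_7=7
t=7: X=7, d=2 → birth, X_8=8
t=8: X=8, d=7 → death, X_9=7
t=9: X=7, d=2 → birth, X_10=8
t=10: X=8, d=9 → hold, X_11=8
t=11: X=8, d=8 → hold, X_12=8
t=12: X=8, d=8 → hold, X_13=8
t=13: X=8, d=8 → hold, X_14=8


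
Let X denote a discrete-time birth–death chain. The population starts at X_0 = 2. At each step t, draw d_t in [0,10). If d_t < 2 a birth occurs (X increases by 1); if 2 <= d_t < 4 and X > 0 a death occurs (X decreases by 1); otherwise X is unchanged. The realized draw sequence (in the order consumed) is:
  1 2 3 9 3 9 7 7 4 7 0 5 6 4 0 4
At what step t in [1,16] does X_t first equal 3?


t=0: X=2, d=1 → birth, X_1=3
t=1: X=3, d=2 → death, X_2=2
t=2: X=2, d=3 → death, X_3=1
t=3: X=1, d=9 → hold, X_4=1
t=4: X=1, d=3 → death, X_5=0
t=5: X=0, d=9 → hold, X_6=0
t=6: X=0, d=7 → hold, X_7=0
t=7: X=0, d=7 → hold, X_8=0
t=8: X=0, d=4 → hold, X_9=0
t=9: X=0, d=7 → hold, X_10=0
t=10: X=0, d=0 → birth, X_11=1
t=11: X=1, d=5 → hold, X_12=1
t=12: X=1, d=6 → hold, X_13=1
t=13: X=1, d=4 → hold, X_14=1
t=14: X=1, d=0 → birth, X_15=2
t=15: X=2, d=4 → hold, X_16=2

1


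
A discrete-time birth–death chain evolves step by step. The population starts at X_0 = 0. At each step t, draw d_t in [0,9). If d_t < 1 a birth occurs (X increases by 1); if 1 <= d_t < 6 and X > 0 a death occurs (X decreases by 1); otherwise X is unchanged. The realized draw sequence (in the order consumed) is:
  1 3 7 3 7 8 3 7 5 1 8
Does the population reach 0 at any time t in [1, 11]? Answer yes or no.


yes

t=0: X=0, d=1 → hold, X_1=0
t=1: X=0, d=3 → hold, X_2=0
t=2: X=0, d=7 → hold, X_3=0
t=3: X=0, d=3 → hold, X_4=0
t=4: X=0, d=7 → hold, X_5=0
t=5: X=0, d=8 → hold, X_6=0
t=6: X=0, d=3 → hold, X_7=0
t=7: X=0, d=7 → hold, X_8=0
t=8: X=0, d=5 → hold, X_9=0
t=9: X=0, d=1 → hold, X_10=0
t=10: X=0, d=8 → hold, X_11=0


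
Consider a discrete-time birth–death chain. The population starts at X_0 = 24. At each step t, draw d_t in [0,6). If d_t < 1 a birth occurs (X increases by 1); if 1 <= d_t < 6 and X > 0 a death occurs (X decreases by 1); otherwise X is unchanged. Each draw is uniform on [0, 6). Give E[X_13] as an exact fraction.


46/3

X can drop by at most 1 per step and X_0 = 24 > T = 13, so X_t >= 24 − t >= 11 > 0 for every t <= 13: the floor at 0 (the 'and X > 0' condition) never binds. Hence X_13 = X_0 + Σ_{t<13} Y_t with i.i.d. increments Y_t = y(d_t) ∈ {+1, −1, 0}.
Outcome values over d=0..5: [1, -1, -1, -1, -1, -1]
Σy = -4, Σy² = 6, M = 6
μ = -4/6 = -2/3,  σ² = 6/6 − (-2/3)² = 5/9
E[X_13] = 24 + 13·(-2/3) = 46/3


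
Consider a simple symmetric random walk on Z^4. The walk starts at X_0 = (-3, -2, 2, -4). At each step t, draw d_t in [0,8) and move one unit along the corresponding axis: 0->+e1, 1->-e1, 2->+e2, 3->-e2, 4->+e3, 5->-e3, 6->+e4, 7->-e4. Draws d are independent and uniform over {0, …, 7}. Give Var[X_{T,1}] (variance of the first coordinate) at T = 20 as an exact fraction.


5

Outcome values over d=0..7: [1, -1, 0, 0, 0, 0, 0, 0]
Σy = 0, Σy² = 2, M = 8
μ = 0/8 = 0,  σ² = 2/8 − (0)² = 1/4
Independent increments: Var[X_20] = 20·σ² = 20·(1/4) = 5


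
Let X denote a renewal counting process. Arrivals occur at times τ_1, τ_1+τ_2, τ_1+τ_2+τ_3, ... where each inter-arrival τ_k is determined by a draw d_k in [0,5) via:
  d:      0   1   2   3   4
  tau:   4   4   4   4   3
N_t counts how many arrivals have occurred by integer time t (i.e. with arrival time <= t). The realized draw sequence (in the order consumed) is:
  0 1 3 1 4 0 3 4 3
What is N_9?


2

draw d_1=0: τ_1=4, arrival time A_1=4
draw d_2=1: τ_2=4, arrival time A_2=8
draw d_3=3: τ_3=4, arrival time A_3=12
draw d_4=1: τ_4=4, arrival time A_4=16
draw d_5=4: τ_5=3, arrival time A_5=19
draw d_6=0: τ_6=4, arrival time A_6=23
draw d_7=3: τ_7=4, arrival time A_7=27
draw d_8=4: τ_8=3, arrival time A_8=30
draw d_9=3: τ_9=4, arrival time A_9=34
N_t over t=0..9: 0:0 1:0 2:0 3:0 4:1 5:1 6:1 7:1 8:2 9:2


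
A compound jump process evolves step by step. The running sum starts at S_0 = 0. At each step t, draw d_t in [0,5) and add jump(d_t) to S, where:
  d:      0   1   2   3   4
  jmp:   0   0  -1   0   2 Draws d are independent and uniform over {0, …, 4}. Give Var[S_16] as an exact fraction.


Outcome values over d=0..4: [0, 0, -1, 0, 2]
Σy = 1, Σy² = 5, M = 5
μ = 1/5 = 1/5,  σ² = 5/5 − (1/5)² = 24/25
Independent increments: Var[S_16] = 16·σ² = 16·(24/25) = 384/25

384/25


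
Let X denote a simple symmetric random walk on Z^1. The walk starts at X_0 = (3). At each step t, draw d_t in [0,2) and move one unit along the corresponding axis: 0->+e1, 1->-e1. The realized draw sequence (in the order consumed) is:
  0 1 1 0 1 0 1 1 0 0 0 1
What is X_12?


(3)

t=0: X=(3), d=0 → +e1, X_1=(4)
t=1: X=(4), d=1 → -e1, X_2=(3)
t=2: X=(3), d=1 → -e1, X_3=(2)
t=3: X=(2), d=0 → +e1, X_4=(3)
t=4: X=(3), d=1 → -e1, X_5=(2)
t=5: X=(2), d=0 → +e1, X_6=(3)
t=6: X=(3), d=1 → -e1, X_7=(2)
t=7: X=(2), d=1 → -e1, X_8=(1)
t=8: X=(1), d=0 → +e1, X_9=(2)
t=9: X=(2), d=0 → +e1, X_10=(3)
t=10: X=(3), d=0 → +e1, X_11=(4)
t=11: X=(4), d=1 → -e1, X_12=(3)


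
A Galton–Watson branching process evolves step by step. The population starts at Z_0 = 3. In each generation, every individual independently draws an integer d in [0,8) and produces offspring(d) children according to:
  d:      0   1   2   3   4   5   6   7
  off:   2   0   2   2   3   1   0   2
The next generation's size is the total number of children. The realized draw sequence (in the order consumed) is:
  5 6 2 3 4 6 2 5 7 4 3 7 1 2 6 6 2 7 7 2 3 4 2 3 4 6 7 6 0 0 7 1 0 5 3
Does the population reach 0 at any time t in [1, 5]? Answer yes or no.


no

gen 0: Z_0=3, draws=[5, 6, 2], offspring=[1, 0, 2], Z_1=3
gen 1: Z_1=3, draws=[3, 4, 6], offspring=[2, 3, 0], Z_2=5
gen 2: Z_2=5, draws=[2, 5, 7, 4, 3], offspring=[2, 1, 2, 3, 2], Z_3=10
gen 3: Z_3=10, draws=[7, 1, 2, 6, 6, 2, 7, 7, 2, 3], offspring=[2, 0, 2, 0, 0, 2, 2, 2, 2, 2], Z_4=14
gen 4: Z_4=14, draws=[4, 2, 3, 4, 6, 7, 6, 0, 0, 7, 1, 0, 5, 3], offspring=[3, 2, 2, 3, 0, 2, 0, 2, 2, 2, 0, 2, 1, 2], Z_5=23


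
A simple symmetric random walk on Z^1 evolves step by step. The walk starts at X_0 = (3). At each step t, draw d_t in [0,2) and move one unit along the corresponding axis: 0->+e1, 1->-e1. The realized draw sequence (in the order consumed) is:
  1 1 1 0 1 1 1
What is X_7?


(-2)

t=0: X=(3), d=1 → -e1, X_1=(2)
t=1: X=(2), d=1 → -e1, X_2=(1)
t=2: X=(1), d=1 → -e1, X_3=(0)
t=3: X=(0), d=0 → +e1, X_4=(1)
t=4: X=(1), d=1 → -e1, X_5=(0)
t=5: X=(0), d=1 → -e1, X_6=(-1)
t=6: X=(-1), d=1 → -e1, X_7=(-2)


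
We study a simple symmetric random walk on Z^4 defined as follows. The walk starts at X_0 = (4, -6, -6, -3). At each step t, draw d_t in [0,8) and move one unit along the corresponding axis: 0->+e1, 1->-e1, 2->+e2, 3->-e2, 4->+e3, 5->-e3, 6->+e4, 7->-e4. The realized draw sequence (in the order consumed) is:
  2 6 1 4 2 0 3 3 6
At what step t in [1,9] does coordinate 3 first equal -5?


t=0: X=(4, -6, -6, -3), d=2 → +e2, X_1=(4, -5, -6, -3)
t=1: X=(4, -5, -6, -3), d=6 → +e4, X_2=(4, -5, -6, -2)
t=2: X=(4, -5, -6, -2), d=1 → -e1, X_3=(3, -5, -6, -2)
t=3: X=(3, -5, -6, -2), d=4 → +e3, X_4=(3, -5, -5, -2)
t=4: X=(3, -5, -5, -2), d=2 → +e2, X_5=(3, -4, -5, -2)
t=5: X=(3, -4, -5, -2), d=0 → +e1, X_6=(4, -4, -5, -2)
t=6: X=(4, -4, -5, -2), d=3 → -e2, X_7=(4, -5, -5, -2)
t=7: X=(4, -5, -5, -2), d=3 → -e2, X_8=(4, -6, -5, -2)
t=8: X=(4, -6, -5, -2), d=6 → +e4, X_9=(4, -6, -5, -1)

4
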